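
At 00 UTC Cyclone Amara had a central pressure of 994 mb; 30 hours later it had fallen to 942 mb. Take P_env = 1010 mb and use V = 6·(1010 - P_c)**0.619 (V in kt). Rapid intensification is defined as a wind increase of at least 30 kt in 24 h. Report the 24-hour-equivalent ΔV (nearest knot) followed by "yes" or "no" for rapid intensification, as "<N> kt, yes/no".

V₁: ΔP = 16, V ≈ 6 × 16^0.619 ≈ 33.38 kt.
V₂: ΔP = 68, V ≈ 6 × 68^0.619 ≈ 81.75 kt.
ΔV over 30 h = 48.37 kt → 24 h equivalent = 48.37 × 24/30 ≈ 38.70 kt.
39 kt ≥ 30 kt ⇒ rapid intensification.

39 kt, yes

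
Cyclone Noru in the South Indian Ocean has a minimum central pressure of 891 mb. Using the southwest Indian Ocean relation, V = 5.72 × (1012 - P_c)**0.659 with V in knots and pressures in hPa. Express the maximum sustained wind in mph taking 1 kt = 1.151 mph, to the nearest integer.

155 mph

ΔP = 1012 − 891 = 121 mb.
V ≈ 5.72 × 121^0.659 = 5.72 × 23.581 ≈ 134.881 kt.
134.881 × 1.151 ≈ 155.25 mph → 155 mph.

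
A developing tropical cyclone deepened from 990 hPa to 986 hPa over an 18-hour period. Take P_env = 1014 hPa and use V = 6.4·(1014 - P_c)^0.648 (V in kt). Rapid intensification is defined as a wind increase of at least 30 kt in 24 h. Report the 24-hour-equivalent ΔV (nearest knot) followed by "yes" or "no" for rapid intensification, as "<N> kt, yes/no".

V₁: ΔP = 24, V ≈ 6.4 × 24^0.648 ≈ 50.18 kt.
V₂: ΔP = 28, V ≈ 6.4 × 28^0.648 ≈ 55.45 kt.
ΔV over 18 h = 5.27 kt → 24 h equivalent = 5.27 × 24/18 ≈ 7.03 kt.
7 kt < 30 kt ⇒ not rapid intensification.

7 kt, no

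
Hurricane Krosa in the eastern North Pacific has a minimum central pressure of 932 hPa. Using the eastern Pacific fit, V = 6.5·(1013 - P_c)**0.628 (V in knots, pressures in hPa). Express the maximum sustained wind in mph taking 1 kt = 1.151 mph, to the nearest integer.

ΔP = 1013 − 932 = 81 hPa.
V ≈ 6.5 × 81^0.628 = 6.5 × 15.795 ≈ 102.670 kt.
102.670 × 1.151 ≈ 118.17 mph → 118 mph.

118 mph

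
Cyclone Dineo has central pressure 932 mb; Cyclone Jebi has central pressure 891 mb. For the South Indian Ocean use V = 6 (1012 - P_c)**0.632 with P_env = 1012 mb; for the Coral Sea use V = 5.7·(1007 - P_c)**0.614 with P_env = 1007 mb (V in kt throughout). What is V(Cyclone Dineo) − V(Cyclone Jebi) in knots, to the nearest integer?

Cyclone Dineo: ΔP = 80; V ≈ 6 × 80^0.632 ≈ 95.70 kt.
Cyclone Jebi: ΔP = 116; V ≈ 5.7 × 116^0.614 ≈ 105.55 kt.
Difference ≈ 95.70 − 105.55 = -9.85 → -10 kt.

-10 kt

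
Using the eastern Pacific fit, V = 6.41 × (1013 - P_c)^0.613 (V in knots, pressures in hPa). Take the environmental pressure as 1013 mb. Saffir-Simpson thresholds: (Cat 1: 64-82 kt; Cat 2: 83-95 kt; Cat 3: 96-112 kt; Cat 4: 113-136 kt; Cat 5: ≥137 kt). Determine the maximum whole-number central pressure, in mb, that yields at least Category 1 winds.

Category 1 begins at V = 64 kt.
Required ΔP = (64/6.41)^(1/0.613) = 9.984^1.631 ≈ 42.68 mb.
P_c ≤ 1013 − 42.68 = 970.32, so the highest integer P_c is 970 mb.

970 mb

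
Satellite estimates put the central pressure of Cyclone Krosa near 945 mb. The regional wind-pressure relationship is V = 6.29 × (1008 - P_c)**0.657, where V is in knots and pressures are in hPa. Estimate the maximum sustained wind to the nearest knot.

96 kt

ΔP = 1008 − 945 = 63 mb.
63^0.657 ≈ 15.211.
V ≈ 6.29 × 15.211 ≈ 95.7 kt.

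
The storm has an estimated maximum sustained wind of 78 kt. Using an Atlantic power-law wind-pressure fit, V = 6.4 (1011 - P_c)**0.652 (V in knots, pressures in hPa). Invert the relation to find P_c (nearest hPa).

ΔP = (V / 6.4)^(1/0.652) = (78/6.4)^1.534.
78/6.4 = 12.188; 12.188^1.534 ≈ 46.29 hPa.
P_c = 1011 − 46.29 = 964.71 ≈ 965 hPa.

965 hPa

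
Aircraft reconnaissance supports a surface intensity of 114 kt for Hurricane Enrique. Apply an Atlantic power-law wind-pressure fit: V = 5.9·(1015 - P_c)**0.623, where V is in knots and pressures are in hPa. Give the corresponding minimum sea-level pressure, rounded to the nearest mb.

899 mb

ΔP = (V / 5.9)^(1/0.623) = (114/5.9)^1.605.
114/5.9 = 19.322; 19.322^1.605 ≈ 115.96 mb.
P_c = 1015 − 115.96 = 899.04 ≈ 899 mb.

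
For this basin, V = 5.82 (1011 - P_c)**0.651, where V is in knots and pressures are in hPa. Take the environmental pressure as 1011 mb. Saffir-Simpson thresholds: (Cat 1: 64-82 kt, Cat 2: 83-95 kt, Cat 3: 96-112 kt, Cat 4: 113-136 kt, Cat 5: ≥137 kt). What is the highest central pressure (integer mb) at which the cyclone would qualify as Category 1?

971 mb

Category 1 begins at V = 64 kt.
Required ΔP = (64/5.82)^(1/0.651) = 10.997^1.536 ≈ 39.76 mb.
P_c ≤ 1011 − 39.76 = 971.24, so the highest integer P_c is 971 mb.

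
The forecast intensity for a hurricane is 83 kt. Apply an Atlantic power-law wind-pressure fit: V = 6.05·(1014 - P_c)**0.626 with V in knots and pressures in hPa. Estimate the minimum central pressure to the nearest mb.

948 mb

ΔP = (V / 6.05)^(1/0.626) = (83/6.05)^1.597.
83/6.05 = 13.719; 13.719^1.597 ≈ 65.59 mb.
P_c = 1014 − 65.59 = 948.41 ≈ 948 mb.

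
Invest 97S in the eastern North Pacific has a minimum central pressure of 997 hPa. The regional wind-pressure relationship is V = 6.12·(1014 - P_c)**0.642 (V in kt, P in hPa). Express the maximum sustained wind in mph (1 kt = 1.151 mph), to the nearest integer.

43 mph

ΔP = 1014 − 997 = 17 hPa.
V ≈ 6.12 × 17^0.642 = 6.12 × 6.165 ≈ 37.731 kt.
37.731 × 1.151 ≈ 43.43 mph → 43 mph.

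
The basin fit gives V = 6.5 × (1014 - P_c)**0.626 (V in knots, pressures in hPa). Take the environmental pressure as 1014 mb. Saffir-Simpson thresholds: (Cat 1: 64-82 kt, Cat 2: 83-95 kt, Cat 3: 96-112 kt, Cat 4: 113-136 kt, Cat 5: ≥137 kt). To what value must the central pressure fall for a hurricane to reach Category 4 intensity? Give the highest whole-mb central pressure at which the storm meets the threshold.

918 mb

Category 4 begins at V = 113 kt.
Required ΔP = (113/6.5)^(1/0.626) = 17.385^1.597 ≈ 95.74 mb.
P_c ≤ 1014 − 95.74 = 918.26, so the highest integer P_c is 918 mb.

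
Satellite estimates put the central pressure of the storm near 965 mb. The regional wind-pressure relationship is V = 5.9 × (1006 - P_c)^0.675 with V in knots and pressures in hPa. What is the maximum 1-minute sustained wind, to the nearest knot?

ΔP = 1006 − 965 = 41 mb.
41^0.675 ≈ 12.264.
V ≈ 5.9 × 12.264 ≈ 72.4 kt.

72 kt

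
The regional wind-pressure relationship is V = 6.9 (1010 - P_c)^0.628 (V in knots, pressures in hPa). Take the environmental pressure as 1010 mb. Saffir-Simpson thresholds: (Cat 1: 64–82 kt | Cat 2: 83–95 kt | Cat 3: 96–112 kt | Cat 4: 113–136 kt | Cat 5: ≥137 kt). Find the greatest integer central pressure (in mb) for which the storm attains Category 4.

924 mb

Category 4 begins at V = 113 kt.
Required ΔP = (113/6.9)^(1/0.628) = 16.377^1.592 ≈ 85.80 mb.
P_c ≤ 1010 − 85.80 = 924.20, so the highest integer P_c is 924 mb.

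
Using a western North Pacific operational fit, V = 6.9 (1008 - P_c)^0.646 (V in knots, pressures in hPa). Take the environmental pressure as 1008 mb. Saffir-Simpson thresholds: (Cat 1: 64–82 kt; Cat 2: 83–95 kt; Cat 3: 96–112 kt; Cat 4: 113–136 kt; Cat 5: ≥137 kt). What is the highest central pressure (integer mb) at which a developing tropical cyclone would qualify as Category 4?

Category 4 begins at V = 113 kt.
Required ΔP = (113/6.9)^(1/0.646) = 16.377^1.548 ≈ 75.79 mb.
P_c ≤ 1008 − 75.79 = 932.21, so the highest integer P_c is 932 mb.

932 mb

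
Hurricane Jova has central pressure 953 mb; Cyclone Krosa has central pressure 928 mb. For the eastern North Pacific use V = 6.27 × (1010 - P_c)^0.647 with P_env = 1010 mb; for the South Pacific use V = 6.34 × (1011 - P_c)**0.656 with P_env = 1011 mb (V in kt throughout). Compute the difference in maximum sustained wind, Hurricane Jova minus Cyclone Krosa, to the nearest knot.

-29 kt

Hurricane Jova: ΔP = 57; V ≈ 6.27 × 57^0.647 ≈ 85.77 kt.
Cyclone Krosa: ΔP = 83; V ≈ 6.34 × 83^0.656 ≈ 115.08 kt.
Difference ≈ 85.77 − 115.08 = -29.31 → -29 kt.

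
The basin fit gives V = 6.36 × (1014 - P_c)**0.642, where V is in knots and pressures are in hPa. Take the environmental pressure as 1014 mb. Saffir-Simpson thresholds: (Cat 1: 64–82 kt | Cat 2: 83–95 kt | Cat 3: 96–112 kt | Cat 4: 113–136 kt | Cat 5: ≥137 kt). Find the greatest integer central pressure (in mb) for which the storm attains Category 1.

977 mb

Category 1 begins at V = 64 kt.
Required ΔP = (64/6.36)^(1/0.642) = 10.063^1.558 ≈ 36.46 mb.
P_c ≤ 1014 − 36.46 = 977.54, so the highest integer P_c is 977 mb.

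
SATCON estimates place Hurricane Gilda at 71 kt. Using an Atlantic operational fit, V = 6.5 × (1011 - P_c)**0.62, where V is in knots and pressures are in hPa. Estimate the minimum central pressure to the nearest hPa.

ΔP = (V / 6.5)^(1/0.62) = (71/6.5)^1.613.
71/6.5 = 10.923; 10.923^1.613 ≈ 47.29 hPa.
P_c = 1011 − 47.29 = 963.71 ≈ 964 hPa.

964 hPa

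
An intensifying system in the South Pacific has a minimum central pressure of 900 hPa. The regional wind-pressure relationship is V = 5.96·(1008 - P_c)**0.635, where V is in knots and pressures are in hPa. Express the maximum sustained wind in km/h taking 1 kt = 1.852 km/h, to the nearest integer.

216 km/h

ΔP = 1008 − 900 = 108 hPa.
V ≈ 5.96 × 108^0.635 = 5.96 × 19.553 ≈ 116.539 kt.
116.539 × 1.852 ≈ 215.83 km/h → 216 km/h.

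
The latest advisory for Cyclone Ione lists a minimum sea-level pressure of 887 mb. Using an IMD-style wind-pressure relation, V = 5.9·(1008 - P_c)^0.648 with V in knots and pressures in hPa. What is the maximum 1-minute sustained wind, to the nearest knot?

ΔP = 1008 − 887 = 121 mb.
121^0.648 ≈ 22.369.
V ≈ 5.9 × 22.369 ≈ 132.0 kt.

132 kt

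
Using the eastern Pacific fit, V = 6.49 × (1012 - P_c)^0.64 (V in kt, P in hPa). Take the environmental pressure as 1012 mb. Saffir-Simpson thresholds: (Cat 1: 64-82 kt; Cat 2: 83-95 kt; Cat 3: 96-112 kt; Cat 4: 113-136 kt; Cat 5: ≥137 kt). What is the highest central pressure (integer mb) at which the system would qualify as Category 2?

Category 2 begins at V = 83 kt.
Required ΔP = (83/6.49)^(1/0.64) = 12.789^1.562 ≈ 53.63 mb.
P_c ≤ 1012 − 53.63 = 958.37, so the highest integer P_c is 958 mb.

958 mb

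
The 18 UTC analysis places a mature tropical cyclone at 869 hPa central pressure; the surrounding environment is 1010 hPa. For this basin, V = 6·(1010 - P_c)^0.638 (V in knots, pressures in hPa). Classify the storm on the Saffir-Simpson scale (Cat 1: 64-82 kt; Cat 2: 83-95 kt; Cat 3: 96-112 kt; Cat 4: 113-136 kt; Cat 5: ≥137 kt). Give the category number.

5

ΔP = 1010 − 869 = 141 hPa.
V ≈ 6 × 141^0.638 = 6 × 23.51 ≈ 141 kt.
141 kt falls in the Category 5 band.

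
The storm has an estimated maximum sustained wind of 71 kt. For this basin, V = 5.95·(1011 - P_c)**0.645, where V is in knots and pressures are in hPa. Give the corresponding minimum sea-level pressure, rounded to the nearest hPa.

ΔP = (V / 5.95)^(1/0.645) = (71/5.95)^1.550.
71/5.95 = 11.933; 11.933^1.550 ≈ 46.71 hPa.
P_c = 1011 − 46.71 = 964.29 ≈ 964 hPa.

964 hPa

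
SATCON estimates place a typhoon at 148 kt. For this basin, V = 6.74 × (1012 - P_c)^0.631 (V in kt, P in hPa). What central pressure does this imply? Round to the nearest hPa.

ΔP = (V / 6.74)^(1/0.631) = (148/6.74)^1.585.
148/6.74 = 21.958; 21.958^1.585 ≈ 133.71 hPa.
P_c = 1012 − 133.71 = 878.29 ≈ 878 hPa.

878 hPa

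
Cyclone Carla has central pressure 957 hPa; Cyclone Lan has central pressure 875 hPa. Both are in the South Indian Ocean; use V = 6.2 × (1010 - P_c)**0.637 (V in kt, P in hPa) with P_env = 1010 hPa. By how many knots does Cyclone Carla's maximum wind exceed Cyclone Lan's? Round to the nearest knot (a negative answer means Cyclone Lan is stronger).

Cyclone Carla: ΔP = 53; V ≈ 6.2 × 53^0.637 ≈ 77.76 kt.
Cyclone Lan: ΔP = 135; V ≈ 6.2 × 135^0.637 ≈ 141.06 kt.
Difference ≈ 77.76 − 141.06 = -63.30 → -63 kt.

-63 kt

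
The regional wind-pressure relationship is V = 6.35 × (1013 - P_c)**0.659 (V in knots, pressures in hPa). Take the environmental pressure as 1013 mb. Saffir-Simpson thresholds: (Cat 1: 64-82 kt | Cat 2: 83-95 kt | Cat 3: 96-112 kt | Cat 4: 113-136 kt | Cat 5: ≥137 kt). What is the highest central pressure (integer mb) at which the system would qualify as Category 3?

Category 3 begins at V = 96 kt.
Required ΔP = (96/6.35)^(1/0.659) = 15.118^1.517 ≈ 61.64 mb.
P_c ≤ 1013 − 61.64 = 951.36, so the highest integer P_c is 951 mb.

951 mb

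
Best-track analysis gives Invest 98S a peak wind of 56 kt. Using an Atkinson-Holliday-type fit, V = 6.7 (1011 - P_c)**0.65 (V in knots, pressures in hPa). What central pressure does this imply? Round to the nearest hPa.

985 hPa

ΔP = (V / 6.7)^(1/0.65) = (56/6.7)^1.538.
56/6.7 = 8.358; 8.358^1.538 ≈ 26.22 hPa.
P_c = 1011 − 26.22 = 984.78 ≈ 985 hPa.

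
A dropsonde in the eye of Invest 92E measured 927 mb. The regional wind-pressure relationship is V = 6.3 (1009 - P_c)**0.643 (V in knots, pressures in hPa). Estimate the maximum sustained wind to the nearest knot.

107 kt

ΔP = 1009 − 927 = 82 mb.
82^0.643 ≈ 17.005.
V ≈ 6.3 × 17.005 ≈ 107.1 kt.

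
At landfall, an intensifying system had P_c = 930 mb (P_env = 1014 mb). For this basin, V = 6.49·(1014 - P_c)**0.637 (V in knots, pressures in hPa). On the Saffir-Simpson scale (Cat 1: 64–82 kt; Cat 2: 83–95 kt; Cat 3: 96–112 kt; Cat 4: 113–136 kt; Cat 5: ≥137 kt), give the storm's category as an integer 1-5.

ΔP = 1014 − 930 = 84 mb.
V ≈ 6.49 × 84^0.637 = 6.49 × 16.82 ≈ 109 kt.
109 kt falls in the Category 3 band.

3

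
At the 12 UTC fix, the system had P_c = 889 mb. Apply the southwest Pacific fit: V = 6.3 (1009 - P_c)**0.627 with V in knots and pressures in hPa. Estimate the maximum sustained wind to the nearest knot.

127 kt

ΔP = 1009 − 889 = 120 mb.
120^0.627 ≈ 20.121.
V ≈ 6.3 × 20.121 ≈ 126.8 kt.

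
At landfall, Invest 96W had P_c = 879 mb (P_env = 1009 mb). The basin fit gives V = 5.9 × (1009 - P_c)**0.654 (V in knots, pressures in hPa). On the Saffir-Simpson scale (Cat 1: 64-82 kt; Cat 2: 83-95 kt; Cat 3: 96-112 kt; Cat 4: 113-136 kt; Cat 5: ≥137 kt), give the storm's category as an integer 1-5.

5

ΔP = 1009 − 879 = 130 mb.
V ≈ 5.9 × 130^0.654 = 5.9 × 24.13 ≈ 142 kt.
142 kt falls in the Category 5 band.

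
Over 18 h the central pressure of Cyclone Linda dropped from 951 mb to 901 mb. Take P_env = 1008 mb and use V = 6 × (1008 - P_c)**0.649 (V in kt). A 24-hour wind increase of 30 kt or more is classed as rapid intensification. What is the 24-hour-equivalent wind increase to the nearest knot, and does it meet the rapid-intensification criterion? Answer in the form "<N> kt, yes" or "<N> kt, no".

56 kt, yes

V₁: ΔP = 57, V ≈ 6 × 57^0.649 ≈ 82.74 kt.
V₂: ΔP = 107, V ≈ 6 × 107^0.649 ≈ 124.51 kt.
ΔV over 18 h = 41.77 kt → 24 h equivalent = 41.77 × 24/18 ≈ 55.69 kt.
56 kt ≥ 30 kt ⇒ rapid intensification.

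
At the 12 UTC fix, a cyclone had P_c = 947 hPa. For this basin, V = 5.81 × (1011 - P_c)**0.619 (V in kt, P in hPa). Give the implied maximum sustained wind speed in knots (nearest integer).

ΔP = 1011 − 947 = 64 hPa.
64^0.619 ≈ 13.123.
V ≈ 5.81 × 13.123 ≈ 76.2 kt.

76 kt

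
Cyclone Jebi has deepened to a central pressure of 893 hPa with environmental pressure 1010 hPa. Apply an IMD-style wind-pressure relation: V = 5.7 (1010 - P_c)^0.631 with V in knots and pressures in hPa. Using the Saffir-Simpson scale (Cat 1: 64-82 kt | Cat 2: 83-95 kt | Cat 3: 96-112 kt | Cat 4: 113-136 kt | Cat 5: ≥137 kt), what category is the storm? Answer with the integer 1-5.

ΔP = 1010 − 893 = 117 hPa.
V ≈ 5.7 × 117^0.631 = 5.7 × 20.18 ≈ 115 kt.
115 kt falls in the Category 4 band.

4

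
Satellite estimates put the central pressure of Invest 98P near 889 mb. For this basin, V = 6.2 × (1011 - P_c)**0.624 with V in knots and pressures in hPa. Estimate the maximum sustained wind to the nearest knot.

124 kt

ΔP = 1011 − 889 = 122 mb.
122^0.624 ≈ 20.040.
V ≈ 6.2 × 20.040 ≈ 124.2 kt.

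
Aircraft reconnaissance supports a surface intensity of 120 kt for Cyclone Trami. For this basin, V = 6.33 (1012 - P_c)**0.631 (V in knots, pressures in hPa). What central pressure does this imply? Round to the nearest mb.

ΔP = (V / 6.33)^(1/0.631) = (120/6.33)^1.585.
120/6.33 = 18.957; 18.957^1.585 ≈ 105.93 mb.
P_c = 1012 − 105.93 = 906.07 ≈ 906 mb.

906 mb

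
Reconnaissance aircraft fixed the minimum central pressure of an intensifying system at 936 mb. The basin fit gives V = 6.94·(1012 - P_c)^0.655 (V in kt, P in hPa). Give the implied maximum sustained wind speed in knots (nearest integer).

118 kt

ΔP = 1012 − 936 = 76 mb.
76^0.655 ≈ 17.058.
V ≈ 6.94 × 17.058 ≈ 118.4 kt.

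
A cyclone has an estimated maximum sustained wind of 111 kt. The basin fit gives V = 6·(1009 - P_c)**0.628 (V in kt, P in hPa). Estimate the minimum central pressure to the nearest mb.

ΔP = (V / 6)^(1/0.628) = (111/6)^1.592.
111/6 = 18.500; 18.500^1.592 ≈ 104.18 mb.
P_c = 1009 − 104.18 = 904.82 ≈ 905 mb.

905 mb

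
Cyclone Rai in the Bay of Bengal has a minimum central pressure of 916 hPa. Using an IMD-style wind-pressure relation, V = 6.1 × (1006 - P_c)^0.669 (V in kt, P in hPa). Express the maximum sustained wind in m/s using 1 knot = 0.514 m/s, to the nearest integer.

ΔP = 1006 − 916 = 90 hPa.
V ≈ 6.1 × 90^0.669 = 6.1 × 20.295 ≈ 123.799 kt.
123.799 × 0.514 ≈ 63.63 m/s → 64 m/s.

64 m/s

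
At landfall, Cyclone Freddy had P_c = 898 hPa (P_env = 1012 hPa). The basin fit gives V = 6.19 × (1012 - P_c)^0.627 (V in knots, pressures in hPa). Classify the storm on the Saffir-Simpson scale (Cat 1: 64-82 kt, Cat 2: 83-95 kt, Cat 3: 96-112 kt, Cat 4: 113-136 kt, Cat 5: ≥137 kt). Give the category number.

4

ΔP = 1012 − 898 = 114 hPa.
V ≈ 6.19 × 114^0.627 = 6.19 × 19.48 ≈ 121 kt.
121 kt falls in the Category 4 band.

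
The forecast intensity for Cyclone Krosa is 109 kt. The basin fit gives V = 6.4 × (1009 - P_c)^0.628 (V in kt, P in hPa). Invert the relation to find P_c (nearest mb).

ΔP = (V / 6.4)^(1/0.628) = (109/6.4)^1.592.
109/6.4 = 17.031; 17.031^1.592 ≈ 91.32 mb.
P_c = 1009 − 91.32 = 917.68 ≈ 918 mb.

918 mb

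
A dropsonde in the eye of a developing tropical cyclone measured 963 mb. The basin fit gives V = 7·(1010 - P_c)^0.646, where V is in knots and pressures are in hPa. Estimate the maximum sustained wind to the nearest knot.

84 kt

ΔP = 1010 − 963 = 47 mb.
47^0.646 ≈ 12.027.
V ≈ 7 × 12.027 ≈ 84.2 kt.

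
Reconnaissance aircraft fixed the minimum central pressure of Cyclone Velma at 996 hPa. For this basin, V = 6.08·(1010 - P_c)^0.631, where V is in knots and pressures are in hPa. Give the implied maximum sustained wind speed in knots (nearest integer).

ΔP = 1010 − 996 = 14 hPa.
14^0.631 ≈ 5.287.
V ≈ 6.08 × 5.287 ≈ 32.1 kt.

32 kt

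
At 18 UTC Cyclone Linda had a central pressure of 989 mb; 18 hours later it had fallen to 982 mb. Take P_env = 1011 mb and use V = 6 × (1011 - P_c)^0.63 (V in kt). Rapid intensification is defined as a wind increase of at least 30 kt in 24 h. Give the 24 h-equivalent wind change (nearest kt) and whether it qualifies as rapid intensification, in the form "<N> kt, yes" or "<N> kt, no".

11 kt, no

V₁: ΔP = 22, V ≈ 6 × 22^0.63 ≈ 42.06 kt.
V₂: ΔP = 29, V ≈ 6 × 29^0.63 ≈ 50.06 kt.
ΔV over 18 h = 8.00 kt → 24 h equivalent = 8.00 × 24/18 ≈ 10.67 kt.
11 kt < 30 kt ⇒ not rapid intensification.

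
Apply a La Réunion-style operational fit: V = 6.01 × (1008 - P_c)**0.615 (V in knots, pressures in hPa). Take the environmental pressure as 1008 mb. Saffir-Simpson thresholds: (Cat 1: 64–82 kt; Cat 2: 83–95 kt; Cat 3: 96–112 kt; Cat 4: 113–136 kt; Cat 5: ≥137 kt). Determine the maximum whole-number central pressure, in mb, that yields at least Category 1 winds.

961 mb

Category 1 begins at V = 64 kt.
Required ΔP = (64/6.01)^(1/0.615) = 10.649^1.626 ≈ 46.82 mb.
P_c ≤ 1008 − 46.82 = 961.18, so the highest integer P_c is 961 mb.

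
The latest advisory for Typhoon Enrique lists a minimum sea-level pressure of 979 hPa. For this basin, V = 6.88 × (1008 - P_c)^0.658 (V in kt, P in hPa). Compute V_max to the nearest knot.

63 kt

ΔP = 1008 − 979 = 29 hPa.
29^0.658 ≈ 9.168.
V ≈ 6.88 × 9.168 ≈ 63.1 kt.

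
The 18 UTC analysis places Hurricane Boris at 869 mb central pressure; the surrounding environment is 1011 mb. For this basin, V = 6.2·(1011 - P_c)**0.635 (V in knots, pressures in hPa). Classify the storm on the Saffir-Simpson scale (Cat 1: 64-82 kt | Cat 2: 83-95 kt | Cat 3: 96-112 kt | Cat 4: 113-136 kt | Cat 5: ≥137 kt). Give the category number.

5

ΔP = 1011 − 869 = 142 mb.
V ≈ 6.2 × 142^0.635 = 6.2 × 23.27 ≈ 144 kt.
144 kt falls in the Category 5 band.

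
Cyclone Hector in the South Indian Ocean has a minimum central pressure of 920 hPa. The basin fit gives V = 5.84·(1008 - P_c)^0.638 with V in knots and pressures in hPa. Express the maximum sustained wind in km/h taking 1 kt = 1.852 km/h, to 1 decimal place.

188.2 km/h

ΔP = 1008 − 920 = 88 hPa.
V ≈ 5.84 × 88^0.638 = 5.84 × 17.401 ≈ 101.623 kt.
101.623 × 1.852 ≈ 188.21 km/h → 188.2 km/h.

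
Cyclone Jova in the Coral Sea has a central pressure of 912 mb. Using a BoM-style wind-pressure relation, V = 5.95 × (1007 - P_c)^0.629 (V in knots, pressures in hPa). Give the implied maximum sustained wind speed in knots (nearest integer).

ΔP = 1007 − 912 = 95 mb.
95^0.629 ≈ 17.538.
V ≈ 5.95 × 17.538 ≈ 104.4 kt.

104 kt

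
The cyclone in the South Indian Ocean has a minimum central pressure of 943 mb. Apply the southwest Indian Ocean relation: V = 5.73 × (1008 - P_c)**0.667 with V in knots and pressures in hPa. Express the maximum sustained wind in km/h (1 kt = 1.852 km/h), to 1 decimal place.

ΔP = 1008 − 943 = 65 mb.
V ≈ 5.73 × 65^0.667 = 5.73 × 16.189 ≈ 92.762 kt.
92.762 × 1.852 ≈ 171.79 km/h → 171.8 km/h.

171.8 km/h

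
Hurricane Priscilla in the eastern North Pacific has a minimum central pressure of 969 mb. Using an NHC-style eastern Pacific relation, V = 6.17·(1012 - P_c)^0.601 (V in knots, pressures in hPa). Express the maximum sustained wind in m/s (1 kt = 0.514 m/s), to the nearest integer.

30 m/s

ΔP = 1012 − 969 = 43 mb.
V ≈ 6.17 × 43^0.601 = 6.17 × 9.588 ≈ 59.156 kt.
59.156 × 0.514 ≈ 30.41 m/s → 30 m/s.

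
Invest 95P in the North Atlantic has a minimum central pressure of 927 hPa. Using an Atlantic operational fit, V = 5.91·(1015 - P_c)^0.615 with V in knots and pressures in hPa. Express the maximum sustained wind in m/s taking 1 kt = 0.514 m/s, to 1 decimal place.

ΔP = 1015 − 927 = 88 hPa.
V ≈ 5.91 × 88^0.615 = 5.91 × 15.698 ≈ 92.778 kt.
92.778 × 0.514 ≈ 47.69 m/s → 47.7 m/s.

47.7 m/s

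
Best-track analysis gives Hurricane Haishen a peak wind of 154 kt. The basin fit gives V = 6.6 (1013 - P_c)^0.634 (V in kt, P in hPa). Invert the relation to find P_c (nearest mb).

ΔP = (V / 6.6)^(1/0.634) = (154/6.6)^1.577.
154/6.6 = 23.333; 23.333^1.577 ≈ 143.78 mb.
P_c = 1013 − 143.78 = 869.22 ≈ 869 mb.

869 mb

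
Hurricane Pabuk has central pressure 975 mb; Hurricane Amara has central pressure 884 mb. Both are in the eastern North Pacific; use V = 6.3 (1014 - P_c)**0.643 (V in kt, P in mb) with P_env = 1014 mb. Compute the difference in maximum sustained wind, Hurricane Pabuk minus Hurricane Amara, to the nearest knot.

-78 kt

Hurricane Pabuk: ΔP = 39; V ≈ 6.3 × 39^0.643 ≈ 66.43 kt.
Hurricane Amara: ΔP = 130; V ≈ 6.3 × 130^0.643 ≈ 144.08 kt.
Difference ≈ 66.43 − 144.08 = -77.65 → -78 kt.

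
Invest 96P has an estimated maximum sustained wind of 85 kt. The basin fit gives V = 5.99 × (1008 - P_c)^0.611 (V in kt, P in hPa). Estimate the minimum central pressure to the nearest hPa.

931 hPa

ΔP = (V / 5.99)^(1/0.611) = (85/5.99)^1.637.
85/5.99 = 14.190; 14.190^1.637 ≈ 76.81 hPa.
P_c = 1008 − 76.81 = 931.19 ≈ 931 hPa.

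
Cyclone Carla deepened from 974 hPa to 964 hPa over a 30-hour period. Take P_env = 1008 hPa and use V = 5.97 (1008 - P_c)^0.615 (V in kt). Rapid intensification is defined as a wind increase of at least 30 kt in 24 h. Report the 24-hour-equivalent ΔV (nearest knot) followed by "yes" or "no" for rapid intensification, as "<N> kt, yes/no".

7 kt, no

V₁: ΔP = 34, V ≈ 5.97 × 34^0.615 ≈ 52.22 kt.
V₂: ΔP = 44, V ≈ 5.97 × 44^0.615 ≈ 61.19 kt.
ΔV over 30 h = 8.97 kt → 24 h equivalent = 8.97 × 24/30 ≈ 7.18 kt.
7 kt < 30 kt ⇒ not rapid intensification.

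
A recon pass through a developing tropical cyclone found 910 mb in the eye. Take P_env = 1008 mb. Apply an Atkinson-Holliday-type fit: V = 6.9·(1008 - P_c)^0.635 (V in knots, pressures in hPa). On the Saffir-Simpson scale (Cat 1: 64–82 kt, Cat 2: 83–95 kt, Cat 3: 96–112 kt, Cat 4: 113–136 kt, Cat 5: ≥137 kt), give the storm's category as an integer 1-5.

ΔP = 1008 − 910 = 98 mb.
V ≈ 6.9 × 98^0.635 = 6.9 × 18.38 ≈ 127 kt.
127 kt falls in the Category 4 band.

4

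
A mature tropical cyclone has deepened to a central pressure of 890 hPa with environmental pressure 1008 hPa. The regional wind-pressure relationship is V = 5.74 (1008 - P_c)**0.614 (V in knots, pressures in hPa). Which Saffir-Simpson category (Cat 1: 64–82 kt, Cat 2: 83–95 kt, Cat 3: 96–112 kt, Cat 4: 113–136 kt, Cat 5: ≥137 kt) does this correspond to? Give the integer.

3

ΔP = 1008 − 890 = 118 hPa.
V ≈ 5.74 × 118^0.614 = 5.74 × 18.71 ≈ 107 kt.
107 kt falls in the Category 3 band.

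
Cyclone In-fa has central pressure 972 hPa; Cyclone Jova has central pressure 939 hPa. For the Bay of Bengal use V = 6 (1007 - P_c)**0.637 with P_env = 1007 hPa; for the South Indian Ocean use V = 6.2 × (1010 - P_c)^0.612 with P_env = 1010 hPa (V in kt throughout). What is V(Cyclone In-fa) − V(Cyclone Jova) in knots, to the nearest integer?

Cyclone In-fa: ΔP = 35; V ≈ 6 × 35^0.637 ≈ 57.77 kt.
Cyclone Jova: ΔP = 71; V ≈ 6.2 × 71^0.612 ≈ 84.21 kt.
Difference ≈ 57.77 − 84.21 = -26.44 → -26 kt.

-26 kt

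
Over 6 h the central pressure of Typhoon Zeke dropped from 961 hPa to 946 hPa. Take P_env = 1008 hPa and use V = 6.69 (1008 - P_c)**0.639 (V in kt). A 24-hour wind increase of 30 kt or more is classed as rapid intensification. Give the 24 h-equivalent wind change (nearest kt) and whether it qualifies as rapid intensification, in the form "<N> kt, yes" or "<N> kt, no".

V₁: ΔP = 47, V ≈ 6.69 × 47^0.639 ≈ 78.32 kt.
V₂: ΔP = 62, V ≈ 6.69 × 62^0.639 ≈ 93.49 kt.
ΔV over 6 h = 15.17 kt → 24 h equivalent = 15.17 × 24/6 ≈ 60.68 kt.
61 kt ≥ 30 kt ⇒ rapid intensification.

61 kt, yes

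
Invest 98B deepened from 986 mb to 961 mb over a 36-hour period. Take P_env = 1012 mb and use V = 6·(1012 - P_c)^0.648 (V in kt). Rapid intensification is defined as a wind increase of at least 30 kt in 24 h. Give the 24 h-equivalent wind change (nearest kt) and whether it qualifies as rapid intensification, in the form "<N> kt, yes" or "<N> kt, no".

18 kt, no

V₁: ΔP = 26, V ≈ 6 × 26^0.648 ≈ 49.55 kt.
V₂: ΔP = 51, V ≈ 6 × 51^0.648 ≈ 76.68 kt.
ΔV over 36 h = 27.13 kt → 24 h equivalent = 27.13 × 24/36 ≈ 18.09 kt.
18 kt < 30 kt ⇒ not rapid intensification.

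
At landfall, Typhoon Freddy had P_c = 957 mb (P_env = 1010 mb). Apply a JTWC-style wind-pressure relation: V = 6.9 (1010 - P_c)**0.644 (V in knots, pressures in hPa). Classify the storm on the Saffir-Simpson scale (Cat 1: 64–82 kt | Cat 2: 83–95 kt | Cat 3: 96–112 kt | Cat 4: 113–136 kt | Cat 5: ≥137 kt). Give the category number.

2

ΔP = 1010 − 957 = 53 mb.
V ≈ 6.9 × 53^0.644 = 6.9 × 12.90 ≈ 89 kt.
89 kt falls in the Category 2 band.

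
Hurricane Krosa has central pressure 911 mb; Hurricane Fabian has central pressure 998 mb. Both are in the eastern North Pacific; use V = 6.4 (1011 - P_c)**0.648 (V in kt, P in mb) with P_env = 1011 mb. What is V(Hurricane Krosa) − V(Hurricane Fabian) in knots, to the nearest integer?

93 kt

Hurricane Krosa: ΔP = 100; V ≈ 6.4 × 100^0.648 ≈ 126.53 kt.
Hurricane Fabian: ΔP = 13; V ≈ 6.4 × 13^0.648 ≈ 33.73 kt.
Difference ≈ 126.53 − 33.73 = 92.80 → 93 kt.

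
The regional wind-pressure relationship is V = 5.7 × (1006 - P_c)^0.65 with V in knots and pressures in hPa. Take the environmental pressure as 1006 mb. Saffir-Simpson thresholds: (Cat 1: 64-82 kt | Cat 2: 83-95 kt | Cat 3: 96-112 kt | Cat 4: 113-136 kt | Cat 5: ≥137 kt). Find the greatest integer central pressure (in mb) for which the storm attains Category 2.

Category 2 begins at V = 83 kt.
Required ΔP = (83/5.7)^(1/0.65) = 14.561^1.538 ≈ 61.59 mb.
P_c ≤ 1006 − 61.59 = 944.41, so the highest integer P_c is 944 mb.

944 mb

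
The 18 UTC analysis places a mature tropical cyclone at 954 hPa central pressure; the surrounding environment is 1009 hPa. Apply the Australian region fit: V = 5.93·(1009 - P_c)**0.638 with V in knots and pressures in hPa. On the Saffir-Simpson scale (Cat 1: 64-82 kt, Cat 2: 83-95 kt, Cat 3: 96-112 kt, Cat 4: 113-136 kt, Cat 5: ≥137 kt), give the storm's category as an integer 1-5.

1

ΔP = 1009 − 954 = 55 hPa.
V ≈ 5.93 × 55^0.638 = 5.93 × 12.89 ≈ 76 kt.
76 kt falls in the Category 1 band.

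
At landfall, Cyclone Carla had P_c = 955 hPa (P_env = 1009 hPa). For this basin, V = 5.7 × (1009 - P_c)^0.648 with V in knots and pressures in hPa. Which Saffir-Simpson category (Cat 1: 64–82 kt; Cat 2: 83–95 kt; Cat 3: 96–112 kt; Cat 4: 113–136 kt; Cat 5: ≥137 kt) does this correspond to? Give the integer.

ΔP = 1009 − 955 = 54 hPa.
V ≈ 5.7 × 54^0.648 = 5.7 × 13.26 ≈ 76 kt.
76 kt falls in the Category 1 band.

1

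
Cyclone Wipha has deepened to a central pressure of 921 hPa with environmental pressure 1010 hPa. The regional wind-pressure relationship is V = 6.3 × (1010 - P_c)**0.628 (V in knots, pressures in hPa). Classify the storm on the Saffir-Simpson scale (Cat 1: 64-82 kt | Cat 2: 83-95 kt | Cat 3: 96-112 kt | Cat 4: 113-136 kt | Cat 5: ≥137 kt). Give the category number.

3

ΔP = 1010 − 921 = 89 hPa.
V ≈ 6.3 × 89^0.628 = 6.3 × 16.76 ≈ 106 kt.
106 kt falls in the Category 3 band.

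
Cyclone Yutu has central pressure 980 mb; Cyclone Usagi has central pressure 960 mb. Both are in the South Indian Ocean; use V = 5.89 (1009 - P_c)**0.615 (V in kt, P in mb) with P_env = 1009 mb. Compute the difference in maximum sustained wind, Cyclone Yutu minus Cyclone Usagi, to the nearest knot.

-18 kt

Cyclone Yutu: ΔP = 29; V ≈ 5.89 × 29^0.615 ≈ 46.72 kt.
Cyclone Usagi: ΔP = 49; V ≈ 5.89 × 49^0.615 ≈ 64.50 kt.
Difference ≈ 46.72 − 64.50 = -17.78 → -18 kt.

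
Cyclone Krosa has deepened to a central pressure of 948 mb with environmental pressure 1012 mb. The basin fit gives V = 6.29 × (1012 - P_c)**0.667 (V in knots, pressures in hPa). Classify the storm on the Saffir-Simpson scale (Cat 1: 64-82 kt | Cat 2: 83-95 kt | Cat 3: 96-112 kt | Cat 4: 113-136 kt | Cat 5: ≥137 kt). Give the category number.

ΔP = 1012 − 948 = 64 mb.
V ≈ 6.29 × 64^0.667 = 6.29 × 16.02 ≈ 101 kt.
101 kt falls in the Category 3 band.

3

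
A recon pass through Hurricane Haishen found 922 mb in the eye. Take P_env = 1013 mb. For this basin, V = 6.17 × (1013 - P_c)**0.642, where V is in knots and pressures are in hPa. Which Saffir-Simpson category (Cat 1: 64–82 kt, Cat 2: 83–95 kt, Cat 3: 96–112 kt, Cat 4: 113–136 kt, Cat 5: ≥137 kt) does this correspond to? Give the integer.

ΔP = 1013 − 922 = 91 mb.
V ≈ 6.17 × 91^0.642 = 6.17 × 18.10 ≈ 112 kt.
112 kt falls in the Category 3 band.

3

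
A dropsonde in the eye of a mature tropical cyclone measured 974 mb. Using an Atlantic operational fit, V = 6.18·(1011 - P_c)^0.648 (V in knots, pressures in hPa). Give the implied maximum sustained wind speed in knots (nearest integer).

64 kt

ΔP = 1011 − 974 = 37 mb.
37^0.648 ≈ 10.380.
V ≈ 6.18 × 10.380 ≈ 64.1 kt.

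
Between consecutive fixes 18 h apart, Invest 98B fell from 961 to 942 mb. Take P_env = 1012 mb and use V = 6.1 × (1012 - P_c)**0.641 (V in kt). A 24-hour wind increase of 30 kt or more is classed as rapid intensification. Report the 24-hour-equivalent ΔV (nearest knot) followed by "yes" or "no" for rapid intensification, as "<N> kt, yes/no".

V₁: ΔP = 51, V ≈ 6.1 × 51^0.641 ≈ 75.84 kt.
V₂: ΔP = 70, V ≈ 6.1 × 70^0.641 ≈ 92.90 kt.
ΔV over 18 h = 17.06 kt → 24 h equivalent = 17.06 × 24/18 ≈ 22.75 kt.
23 kt < 30 kt ⇒ not rapid intensification.

23 kt, no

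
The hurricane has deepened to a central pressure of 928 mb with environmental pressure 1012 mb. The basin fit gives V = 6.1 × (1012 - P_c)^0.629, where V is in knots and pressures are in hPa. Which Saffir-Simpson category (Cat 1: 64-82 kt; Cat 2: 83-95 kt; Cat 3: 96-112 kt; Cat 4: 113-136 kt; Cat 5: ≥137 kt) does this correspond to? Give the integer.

ΔP = 1012 − 928 = 84 mb.
V ≈ 6.1 × 84^0.629 = 6.1 × 16.23 ≈ 99 kt.
99 kt falls in the Category 3 band.

3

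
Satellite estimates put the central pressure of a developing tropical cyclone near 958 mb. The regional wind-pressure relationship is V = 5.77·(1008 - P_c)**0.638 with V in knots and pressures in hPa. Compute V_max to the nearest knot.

70 kt

ΔP = 1008 − 958 = 50 mb.
50^0.638 ≈ 12.132.
V ≈ 5.77 × 12.132 ≈ 70.0 kt.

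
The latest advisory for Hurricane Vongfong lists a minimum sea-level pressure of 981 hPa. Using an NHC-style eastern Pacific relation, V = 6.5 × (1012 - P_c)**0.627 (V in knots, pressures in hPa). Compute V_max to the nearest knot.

ΔP = 1012 − 981 = 31 hPa.
31^0.627 ≈ 8.612.
V ≈ 6.5 × 8.612 ≈ 56.0 kt.

56 kt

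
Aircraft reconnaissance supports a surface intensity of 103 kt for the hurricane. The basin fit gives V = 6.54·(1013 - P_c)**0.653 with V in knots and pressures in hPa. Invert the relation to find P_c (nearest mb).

945 mb

ΔP = (V / 6.54)^(1/0.653) = (103/6.54)^1.531.
103/6.54 = 15.749; 15.749^1.531 ≈ 68.15 mb.
P_c = 1013 − 68.15 = 944.85 ≈ 945 mb.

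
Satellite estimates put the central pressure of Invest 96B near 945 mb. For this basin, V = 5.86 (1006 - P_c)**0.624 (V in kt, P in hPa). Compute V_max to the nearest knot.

ΔP = 1006 − 945 = 61 mb.
61^0.624 ≈ 13.003.
V ≈ 5.86 × 13.003 ≈ 76.2 kt.

76 kt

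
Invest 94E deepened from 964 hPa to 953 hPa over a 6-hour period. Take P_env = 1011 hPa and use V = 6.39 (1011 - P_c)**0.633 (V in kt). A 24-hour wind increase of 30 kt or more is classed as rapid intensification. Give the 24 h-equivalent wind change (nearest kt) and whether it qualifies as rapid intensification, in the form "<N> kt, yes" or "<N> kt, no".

V₁: ΔP = 47, V ≈ 6.39 × 47^0.633 ≈ 73.10 kt.
V₂: ΔP = 58, V ≈ 6.39 × 58^0.633 ≈ 83.51 kt.
ΔV over 6 h = 10.41 kt → 24 h equivalent = 10.41 × 24/6 ≈ 41.64 kt.
42 kt ≥ 30 kt ⇒ rapid intensification.

42 kt, yes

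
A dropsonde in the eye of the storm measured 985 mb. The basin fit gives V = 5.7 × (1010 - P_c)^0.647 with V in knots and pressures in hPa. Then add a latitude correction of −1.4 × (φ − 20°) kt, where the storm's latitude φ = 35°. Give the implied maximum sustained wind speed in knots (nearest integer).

ΔP = 1010 − 985 = 25 mb.
25^0.647 ≈ 8.025.
V ≈ 5.7 × 8.025 ≈ 45.7 kt.
Latitude correction: −1.4 × (35 − 20) = -21 kt.
Corrected V ≈ 24.7 kt → 25 kt.

25 kt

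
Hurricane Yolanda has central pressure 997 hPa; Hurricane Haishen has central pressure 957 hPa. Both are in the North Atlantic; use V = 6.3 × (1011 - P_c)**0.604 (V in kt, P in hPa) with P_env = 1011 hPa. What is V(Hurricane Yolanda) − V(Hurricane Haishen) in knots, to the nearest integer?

-39 kt

Hurricane Yolanda: ΔP = 14; V ≈ 6.3 × 14^0.604 ≈ 31.02 kt.
Hurricane Haishen: ΔP = 54; V ≈ 6.3 × 54^0.604 ≈ 70.10 kt.
Difference ≈ 31.02 − 70.10 = -39.08 → -39 kt.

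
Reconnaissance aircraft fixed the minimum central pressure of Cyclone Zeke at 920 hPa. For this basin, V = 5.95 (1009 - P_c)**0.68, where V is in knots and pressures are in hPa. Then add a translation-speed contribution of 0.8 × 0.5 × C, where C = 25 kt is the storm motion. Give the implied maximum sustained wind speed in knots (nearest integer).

136 kt

ΔP = 1009 − 920 = 89 hPa.
89^0.68 ≈ 21.163.
V ≈ 5.95 × 21.163 ≈ 125.9 kt.
Translation term: 0.8 × 0.5 × 25 = 10 kt.
Corrected V ≈ 135.9 kt → 136 kt.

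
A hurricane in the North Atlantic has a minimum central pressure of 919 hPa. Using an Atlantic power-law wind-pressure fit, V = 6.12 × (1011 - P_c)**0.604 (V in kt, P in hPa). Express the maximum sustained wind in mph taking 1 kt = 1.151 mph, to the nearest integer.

108 mph

ΔP = 1011 − 919 = 92 hPa.
V ≈ 6.12 × 92^0.604 = 6.12 × 15.351 ≈ 93.946 kt.
93.946 × 1.151 ≈ 108.13 mph → 108 mph.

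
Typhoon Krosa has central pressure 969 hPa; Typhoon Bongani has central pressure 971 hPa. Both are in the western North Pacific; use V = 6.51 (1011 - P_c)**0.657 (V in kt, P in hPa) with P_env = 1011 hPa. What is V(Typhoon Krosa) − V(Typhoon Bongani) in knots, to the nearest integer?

2 kt

Typhoon Krosa: ΔP = 42; V ≈ 6.51 × 42^0.657 ≈ 75.87 kt.
Typhoon Bongani: ΔP = 40; V ≈ 6.51 × 40^0.657 ≈ 73.47 kt.
Difference ≈ 75.87 − 73.47 = 2.40 → 2 kt.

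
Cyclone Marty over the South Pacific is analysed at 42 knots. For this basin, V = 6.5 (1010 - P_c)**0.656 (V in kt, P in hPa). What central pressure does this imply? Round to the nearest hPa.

993 hPa

ΔP = (V / 6.5)^(1/0.656) = (42/6.5)^1.524.
42/6.5 = 6.462; 6.462^1.524 ≈ 17.19 hPa.
P_c = 1010 − 17.19 = 992.81 ≈ 993 hPa.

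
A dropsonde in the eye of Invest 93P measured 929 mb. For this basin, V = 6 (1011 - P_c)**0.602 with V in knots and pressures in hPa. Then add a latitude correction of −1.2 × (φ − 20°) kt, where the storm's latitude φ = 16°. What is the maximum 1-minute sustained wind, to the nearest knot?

ΔP = 1011 − 929 = 82 mb.
82^0.602 ≈ 14.194.
V ≈ 6 × 14.194 ≈ 85.2 kt.
Latitude correction: −1.2 × (16 − 20) = 4.8 kt.
Corrected V ≈ 90 kt → 90 kt.

90 kt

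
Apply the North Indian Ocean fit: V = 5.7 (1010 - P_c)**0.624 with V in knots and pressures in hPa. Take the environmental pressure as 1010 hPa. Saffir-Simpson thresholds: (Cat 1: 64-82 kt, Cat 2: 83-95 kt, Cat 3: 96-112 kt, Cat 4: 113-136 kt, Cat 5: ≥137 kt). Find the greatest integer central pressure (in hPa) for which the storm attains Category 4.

890 hPa

Category 4 begins at V = 113 kt.
Required ΔP = (113/5.7)^(1/0.624) = 19.825^1.603 ≈ 119.91 hPa.
P_c ≤ 1010 − 119.91 = 890.09, so the highest integer P_c is 890 hPa.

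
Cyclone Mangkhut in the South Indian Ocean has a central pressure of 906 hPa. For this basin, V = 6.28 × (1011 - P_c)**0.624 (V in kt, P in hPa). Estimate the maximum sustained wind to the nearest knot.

ΔP = 1011 − 906 = 105 hPa.
105^0.624 ≈ 18.248.
V ≈ 6.28 × 18.248 ≈ 114.6 kt.

115 kt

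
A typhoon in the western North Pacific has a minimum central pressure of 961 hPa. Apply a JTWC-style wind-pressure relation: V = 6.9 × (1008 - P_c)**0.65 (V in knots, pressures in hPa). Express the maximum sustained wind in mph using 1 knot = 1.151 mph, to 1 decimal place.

ΔP = 1008 − 961 = 47 hPa.
V ≈ 6.9 × 47^0.65 = 6.9 × 12.214 ≈ 84.278 kt.
84.278 × 1.151 ≈ 97.00 mph → 97.0 mph.

97.0 mph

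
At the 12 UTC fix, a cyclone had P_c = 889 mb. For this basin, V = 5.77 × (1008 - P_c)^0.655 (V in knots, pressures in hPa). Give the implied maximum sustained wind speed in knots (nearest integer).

132 kt

ΔP = 1008 − 889 = 119 mb.
119^0.655 ≈ 22.881.
V ≈ 5.77 × 22.881 ≈ 132.0 kt.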